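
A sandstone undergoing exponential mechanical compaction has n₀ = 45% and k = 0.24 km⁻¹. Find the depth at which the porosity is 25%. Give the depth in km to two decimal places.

Invert Athy's law: d = ln(n₀/n) / k
d = ln(0.45/0.25) / 0.24 = ln(1.8) / 0.24 = 0.5878 / 0.24 = 2.449 km

2.45 km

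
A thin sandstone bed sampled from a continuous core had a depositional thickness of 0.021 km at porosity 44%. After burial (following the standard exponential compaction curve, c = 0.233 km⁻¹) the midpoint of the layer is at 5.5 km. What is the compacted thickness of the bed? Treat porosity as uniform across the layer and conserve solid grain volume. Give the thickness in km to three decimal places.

0.013 km

Porosity at 5.5 km: phi = 0.44·exp(−0.233×5.5) = 0.1222
Solid-volume conservation: h(1−phi) = h₀(1−phi₀) ⇒ h = h₀·(1−phi₀)/(1−phi)
h = 0.021 × (1 − 0.44)/(1 − 0.1222) = 0.021 × 0.6379 = 0.0134 km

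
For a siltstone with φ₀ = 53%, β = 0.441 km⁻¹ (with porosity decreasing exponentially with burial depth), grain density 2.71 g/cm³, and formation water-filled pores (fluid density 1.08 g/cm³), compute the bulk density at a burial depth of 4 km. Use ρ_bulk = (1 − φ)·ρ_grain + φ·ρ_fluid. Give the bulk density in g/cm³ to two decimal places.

2.56 g/cm³

Porosity at depth: φ = 0.53·exp(−0.441×4) = 0.53×0.1714 = 0.0908
Bulk density: ρ_b = (1−φ)ρ_g + φ·ρ_f = 0.9092×2.71 + 0.0908×1.08
       = 2.464 + 0.098 = 2.562 g/cm³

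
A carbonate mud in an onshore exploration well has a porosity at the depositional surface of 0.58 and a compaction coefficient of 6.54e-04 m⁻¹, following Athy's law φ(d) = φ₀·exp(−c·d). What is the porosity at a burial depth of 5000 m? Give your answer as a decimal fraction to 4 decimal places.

Working in km (1 km = 1000 m; c in km⁻¹ = c in m⁻¹ × 1000):
φ = φ₀·exp(−c·d) = 0.58 × exp(−0.654 × 5) = 0.58 × exp(−3.27)
  = 0.58 × 0.0380 = 0.0220

0.0220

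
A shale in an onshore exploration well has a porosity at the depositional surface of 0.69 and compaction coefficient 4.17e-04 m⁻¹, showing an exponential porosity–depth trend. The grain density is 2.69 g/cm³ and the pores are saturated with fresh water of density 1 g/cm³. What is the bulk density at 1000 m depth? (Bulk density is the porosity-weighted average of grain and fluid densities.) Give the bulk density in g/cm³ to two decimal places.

1.92 g/cm³

Working in km (1 km = 1000 m; c in km⁻¹ = c in m⁻¹ × 1000):
Porosity at depth: n = 0.69·exp(−0.417×1) = 0.69×0.6590 = 0.4547
Bulk density: ρ_b = (1−n)ρ_g + n·ρ_f = 0.5453×2.69 + 0.4547×1
       = 1.467 + 0.455 = 1.922 g/cm³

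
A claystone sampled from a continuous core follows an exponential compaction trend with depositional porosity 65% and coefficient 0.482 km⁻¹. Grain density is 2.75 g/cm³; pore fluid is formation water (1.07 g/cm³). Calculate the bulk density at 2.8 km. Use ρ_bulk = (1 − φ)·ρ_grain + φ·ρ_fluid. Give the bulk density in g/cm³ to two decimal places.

Porosity at depth: φ = 0.65·exp(−0.482×2.8) = 0.65×0.2593 = 0.1686
Bulk density: ρ_b = (1−φ)ρ_g + φ·ρ_f = 0.8314×2.75 + 0.1686×1.07
       = 2.286 + 0.180 = 2.467 g/cm³

2.47 g/cm³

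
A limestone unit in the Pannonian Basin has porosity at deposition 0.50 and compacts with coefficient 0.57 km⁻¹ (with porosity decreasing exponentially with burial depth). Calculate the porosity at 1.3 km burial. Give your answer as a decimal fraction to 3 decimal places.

phi = phi₀·exp(−c·z) = 0.5 × exp(−0.57 × 1.3) = 0.5 × exp(−0.741)
  = 0.5 × 0.4766 = 0.2383

0.238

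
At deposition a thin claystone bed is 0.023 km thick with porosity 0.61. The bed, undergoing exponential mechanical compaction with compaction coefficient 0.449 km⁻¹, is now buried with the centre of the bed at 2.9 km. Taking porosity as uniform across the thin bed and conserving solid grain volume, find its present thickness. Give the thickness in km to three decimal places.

Porosity at 2.9 km: n = 0.61·exp(−0.449×2.9) = 0.1659
Solid-volume conservation: h(1−n) = h₀(1−n₀) ⇒ h = h₀·(1−n₀)/(1−n)
h = 0.023 × (1 − 0.61)/(1 − 0.1659) = 0.023 × 0.4676 = 0.0108 km

0.011 km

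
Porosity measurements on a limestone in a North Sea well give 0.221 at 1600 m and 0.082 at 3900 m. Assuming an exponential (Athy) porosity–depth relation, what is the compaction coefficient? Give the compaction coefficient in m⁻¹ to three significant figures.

Working in km (1 km = 1000 m; β in km⁻¹ = β in m⁻¹ × 1000):
Athy: n(d) = n₀ e^(−βd) ⇒ n₁/n₂ = e^{β(d₂−d₁)} ⇒ β = ln(n₁/n₂)/(d₂−d₁)
β = ln(0.221/0.082) / (3.9 − 1.6) = ln(2.695) / 2.3 = 0.9914 / 2.3 = 0.4311 km⁻¹

0.000431 m⁻¹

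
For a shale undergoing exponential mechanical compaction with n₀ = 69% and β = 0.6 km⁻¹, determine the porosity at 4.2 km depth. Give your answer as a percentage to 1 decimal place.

n = n₀·exp(−β·Z) = 0.69 × exp(−0.6 × 4.2) = 0.69 × exp(−2.52)
  = 0.69 × 0.0805 = 0.0555

5.6%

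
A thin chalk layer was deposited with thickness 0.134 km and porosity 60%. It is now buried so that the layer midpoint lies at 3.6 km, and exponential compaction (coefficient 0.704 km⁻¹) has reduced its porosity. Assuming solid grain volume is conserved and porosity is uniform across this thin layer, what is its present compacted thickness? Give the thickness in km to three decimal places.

0.056 km

Porosity at 3.6 km: φ = 0.6·exp(−0.704×3.6) = 0.0476
Solid-volume conservation: h(1−φ) = h₀(1−φ₀) ⇒ h = h₀·(1−φ₀)/(1−φ)
h = 0.134 × (1 − 0.6)/(1 − 0.0476) = 0.134 × 0.4200 = 0.0563 km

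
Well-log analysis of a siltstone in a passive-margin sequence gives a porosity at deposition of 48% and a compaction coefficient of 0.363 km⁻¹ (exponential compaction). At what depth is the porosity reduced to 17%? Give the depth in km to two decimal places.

Invert Athy's law: d = ln(φ₀/φ) / k
d = ln(0.48/0.17) / 0.363 = ln(2.824) / 0.363 = 1.0380 / 0.363 = 2.859 km

2.86 km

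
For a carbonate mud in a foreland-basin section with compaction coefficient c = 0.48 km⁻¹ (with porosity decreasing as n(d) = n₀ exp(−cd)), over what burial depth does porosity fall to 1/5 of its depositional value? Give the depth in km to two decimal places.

3.35 km

n/n₀ = 1/5 ⇒ exp(−c·d) = 1/5 ⇒ d = ln(5) / c
d = 1.6094 / 0.48 = 3.353 km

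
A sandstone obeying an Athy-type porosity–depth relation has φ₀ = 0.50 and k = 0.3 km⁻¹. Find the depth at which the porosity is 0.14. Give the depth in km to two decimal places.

4.24 km

Invert Athy's law: z = ln(φ₀/φ) / k
z = ln(0.5/0.14) / 0.3 = ln(3.571) / 0.3 = 1.2730 / 0.3 = 4.243 km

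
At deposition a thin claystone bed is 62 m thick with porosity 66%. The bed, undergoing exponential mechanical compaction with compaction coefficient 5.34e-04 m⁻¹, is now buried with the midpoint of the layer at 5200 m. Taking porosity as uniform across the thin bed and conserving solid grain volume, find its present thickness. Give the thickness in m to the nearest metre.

22 m

Working in km (1 km = 1000 m; c in km⁻¹ = c in m⁻¹ × 1000):
Porosity at 5.2 km: n = 0.66·exp(−0.534×5.2) = 0.0411
Solid-volume conservation: h(1−n) = h₀(1−n₀) ⇒ h = h₀·(1−n₀)/(1−n)
h = 0.062 × (1 − 0.66)/(1 − 0.0411) = 0.062 × 0.3546 = 0.0220 km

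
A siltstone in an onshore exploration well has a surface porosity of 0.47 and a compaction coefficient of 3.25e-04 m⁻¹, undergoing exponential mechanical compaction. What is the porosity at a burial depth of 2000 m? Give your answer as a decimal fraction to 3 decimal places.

Working in km (1 km = 1000 m; k in km⁻¹ = k in m⁻¹ × 1000):
phi = phi₀·exp(−k·z) = 0.47 × exp(−0.325 × 2) = 0.47 × exp(−0.65)
  = 0.47 × 0.5220 = 0.2454

0.245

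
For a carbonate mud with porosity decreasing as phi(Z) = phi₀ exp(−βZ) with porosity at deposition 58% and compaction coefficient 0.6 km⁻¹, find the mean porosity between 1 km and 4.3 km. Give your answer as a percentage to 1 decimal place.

13.9%

⟨phi⟩ = (1/(Z₂−Z₁)) ∫ phi₀ e^(−βZ) dZ = phi₀·(e^(−β·Z₁) − e^(−β·Z₂)) / (β·(Z₂−Z₁))
e^(−0.6×1) = 0.5488; e^(−0.6×4.3) = 0.0758
⟨phi⟩ = 0.58 × (0.5488 − 0.0758) / (0.6 × 3.3) = 0.58 × 0.2389 = 0.1386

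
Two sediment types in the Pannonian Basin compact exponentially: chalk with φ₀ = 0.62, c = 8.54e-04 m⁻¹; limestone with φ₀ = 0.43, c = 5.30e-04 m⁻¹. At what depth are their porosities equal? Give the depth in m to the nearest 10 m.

1130 m

Working in km (1 km = 1000 m; c in km⁻¹ = c in m⁻¹ × 1000):
Set φ₀ₐ e^(−cₐz) = φ₀ᵦ e^(−cᵦz) ⇒ ln(φ₀ₐ/φ₀ᵦ) = (cₐ − cᵦ)·z
z = ln(0.62/0.43) / (0.854 − 0.53) = 0.3659 / 0.324 = 1.129 km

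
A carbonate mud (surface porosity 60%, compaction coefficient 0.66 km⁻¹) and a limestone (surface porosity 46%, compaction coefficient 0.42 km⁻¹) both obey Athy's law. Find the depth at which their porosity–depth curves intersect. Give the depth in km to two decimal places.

Set phi₀ₐ e^(−kₐz) = phi₀ᵦ e^(−kᵦz) ⇒ ln(phi₀ₐ/phi₀ᵦ) = (kₐ − kᵦ)·z
z = ln(0.6/0.46) / (0.66 − 0.42) = 0.2657 / 0.24 = 1.107 km

1.11 km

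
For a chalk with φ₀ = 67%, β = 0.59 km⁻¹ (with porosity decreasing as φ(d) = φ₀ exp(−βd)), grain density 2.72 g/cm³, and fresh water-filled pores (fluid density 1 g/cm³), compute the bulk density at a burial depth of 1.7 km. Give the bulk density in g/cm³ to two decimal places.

2.30 g/cm³

Porosity at depth: φ = 0.67·exp(−0.59×1.7) = 0.67×0.3668 = 0.2457
Bulk density: ρ_b = (1−φ)ρ_g + φ·ρ_f = 0.7543×2.72 + 0.2457×1
       = 2.052 + 0.246 = 2.297 g/cm³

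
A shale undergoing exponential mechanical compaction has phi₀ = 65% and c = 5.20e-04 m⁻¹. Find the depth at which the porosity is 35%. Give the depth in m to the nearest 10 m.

1190 m

Working in km (1 km = 1000 m; c in km⁻¹ = c in m⁻¹ × 1000):
Invert Athy's law: z = ln(phi₀/phi) / c
z = ln(0.65/0.35) / 0.52 = ln(1.857) / 0.52 = 0.6190 / 0.52 = 1.190 km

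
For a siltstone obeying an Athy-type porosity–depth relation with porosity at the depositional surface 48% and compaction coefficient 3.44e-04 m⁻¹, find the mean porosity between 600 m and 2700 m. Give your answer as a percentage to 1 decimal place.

27.8%

Working in km (1 km = 1000 m; β in km⁻¹ = β in m⁻¹ × 1000):
⟨phi⟩ = (1/(Z₂−Z₁)) ∫ phi₀ e^(−βZ) dZ = phi₀·(e^(−β·Z₁) − e^(−β·Z₂)) / (β·(Z₂−Z₁))
e^(−0.344×0.6) = 0.8135; e^(−0.344×2.7) = 0.3950
⟨phi⟩ = 0.48 × (0.8135 − 0.3950) / (0.344 × 2.1) = 0.48 × 0.5793 = 0.2781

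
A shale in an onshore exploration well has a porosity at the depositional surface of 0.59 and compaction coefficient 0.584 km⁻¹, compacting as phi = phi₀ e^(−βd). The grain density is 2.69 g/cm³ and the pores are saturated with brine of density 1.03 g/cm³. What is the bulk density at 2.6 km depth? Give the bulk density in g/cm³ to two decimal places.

Porosity at depth: phi = 0.59·exp(−0.584×2.6) = 0.59×0.2191 = 0.1292
Bulk density: ρ_b = (1−phi)ρ_g + phi·ρ_f = 0.8708×2.69 + 0.1292×1.03
       = 2.342 + 0.133 = 2.475 g/cm³

2.48 g/cm³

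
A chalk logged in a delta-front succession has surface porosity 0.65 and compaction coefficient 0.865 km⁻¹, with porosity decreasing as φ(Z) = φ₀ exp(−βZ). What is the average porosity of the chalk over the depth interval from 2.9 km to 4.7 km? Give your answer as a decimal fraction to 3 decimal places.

⟨φ⟩ = (1/(Z₂−Z₁)) ∫ φ₀ e^(−βZ) dZ = φ₀·(e^(−β·Z₁) − e^(−β·Z₂)) / (β·(Z₂−Z₁))
e^(−0.865×2.9) = 0.0814; e^(−0.865×4.7) = 0.0172
⟨φ⟩ = 0.65 × (0.0814 − 0.0172) / (0.865 × 1.8) = 0.65 × 0.0413 = 0.0268

0.027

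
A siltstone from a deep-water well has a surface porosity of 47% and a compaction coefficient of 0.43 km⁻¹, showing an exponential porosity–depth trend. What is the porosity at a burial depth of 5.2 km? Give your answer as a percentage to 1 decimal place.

n = n₀·exp(−β·Z) = 0.47 × exp(−0.43 × 5.2) = 0.47 × exp(−2.236)
  = 0.47 × 0.1069 = 0.0502

5.0%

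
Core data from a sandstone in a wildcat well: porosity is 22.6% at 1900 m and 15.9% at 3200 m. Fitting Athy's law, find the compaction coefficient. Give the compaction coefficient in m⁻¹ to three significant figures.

0.000270 m⁻¹

Working in km (1 km = 1000 m; k in km⁻¹ = k in m⁻¹ × 1000):
Athy: φ(Z) = φ₀ e^(−kZ) ⇒ φ₁/φ₂ = e^{k(Z₂−Z₁)} ⇒ k = ln(φ₁/φ₂)/(Z₂−Z₁)
k = ln(0.226/0.159) / (3.2 − 1.9) = ln(1.421) / 1.3 = 0.3516 / 1.3 = 0.2705 km⁻¹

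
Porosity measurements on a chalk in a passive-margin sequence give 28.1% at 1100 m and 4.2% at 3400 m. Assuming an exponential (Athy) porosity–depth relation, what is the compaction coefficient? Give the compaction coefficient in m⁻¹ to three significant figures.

Working in km (1 km = 1000 m; k in km⁻¹ = k in m⁻¹ × 1000):
Athy: φ(d) = φ₀ e^(−kd) ⇒ φ₁/φ₂ = e^{k(d₂−d₁)} ⇒ k = ln(φ₁/φ₂)/(d₂−d₁)
k = ln(0.281/0.042) / (3.4 − 1.1) = ln(6.69) / 2.3 = 1.9007 / 2.3 = 0.8264 km⁻¹

0.000826 m⁻¹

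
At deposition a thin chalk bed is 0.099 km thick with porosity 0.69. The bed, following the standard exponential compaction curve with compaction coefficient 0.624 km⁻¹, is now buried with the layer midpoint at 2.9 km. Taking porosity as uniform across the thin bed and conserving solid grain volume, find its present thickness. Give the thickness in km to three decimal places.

Porosity at 2.9 km: phi = 0.69·exp(−0.624×2.9) = 0.1130
Solid-volume conservation: h(1−phi) = h₀(1−phi₀) ⇒ h = h₀·(1−phi₀)/(1−phi)
h = 0.099 × (1 − 0.69)/(1 − 0.1130) = 0.099 × 0.3495 = 0.0346 km

0.035 km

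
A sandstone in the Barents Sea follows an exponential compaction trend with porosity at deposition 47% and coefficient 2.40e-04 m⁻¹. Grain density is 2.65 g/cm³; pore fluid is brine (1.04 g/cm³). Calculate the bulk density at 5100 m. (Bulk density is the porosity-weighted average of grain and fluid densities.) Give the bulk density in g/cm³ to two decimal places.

Working in km (1 km = 1000 m; k in km⁻¹ = k in m⁻¹ × 1000):
Porosity at depth: φ = 0.47·exp(−0.24×5.1) = 0.47×0.2941 = 0.1382
Bulk density: ρ_b = (1−φ)ρ_g + φ·ρ_f = 0.8618×2.65 + 0.1382×1.04
       = 2.284 + 0.144 = 2.427 g/cm³

2.43 g/cm³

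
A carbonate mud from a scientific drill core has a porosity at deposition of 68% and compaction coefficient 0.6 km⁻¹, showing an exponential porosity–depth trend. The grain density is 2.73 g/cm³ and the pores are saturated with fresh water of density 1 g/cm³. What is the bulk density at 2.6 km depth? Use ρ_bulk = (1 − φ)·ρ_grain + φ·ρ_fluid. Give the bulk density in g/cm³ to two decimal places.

Porosity at depth: φ = 0.68·exp(−0.6×2.6) = 0.68×0.2101 = 0.1429
Bulk density: ρ_b = (1−φ)ρ_g + φ·ρ_f = 0.8571×2.73 + 0.1429×1
       = 2.340 + 0.143 = 2.483 g/cm³

2.48 g/cm³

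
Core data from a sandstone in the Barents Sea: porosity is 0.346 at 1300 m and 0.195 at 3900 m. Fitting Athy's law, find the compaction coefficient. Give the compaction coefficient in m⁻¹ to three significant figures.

0.000221 m⁻¹

Working in km (1 km = 1000 m; c in km⁻¹ = c in m⁻¹ × 1000):
Athy: n(Z) = n₀ e^(−cZ) ⇒ n₁/n₂ = e^{c(Z₂−Z₁)} ⇒ c = ln(n₁/n₂)/(Z₂−Z₁)
c = ln(0.346/0.195) / (3.9 − 1.3) = ln(1.774) / 2.6 = 0.5734 / 2.6 = 0.2206 km⁻¹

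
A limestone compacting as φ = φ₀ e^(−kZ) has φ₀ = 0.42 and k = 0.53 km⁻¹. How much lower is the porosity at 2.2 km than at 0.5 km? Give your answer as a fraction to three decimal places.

0.191

φ(0.5) = 0.42·e^(−0.53×0.5) = 0.3222
φ(2.2) = 0.42·e^(−0.53×2.2) = 0.1309
Δφ = 0.3222 − 0.1309 = 0.1913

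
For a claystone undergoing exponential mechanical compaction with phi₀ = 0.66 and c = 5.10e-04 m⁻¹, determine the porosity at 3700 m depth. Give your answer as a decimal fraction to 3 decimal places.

Working in km (1 km = 1000 m; c in km⁻¹ = c in m⁻¹ × 1000):
phi = phi₀·exp(−c·z) = 0.66 × exp(−0.51 × 3.7) = 0.66 × exp(−1.887)
  = 0.66 × 0.1515 = 0.1000

0.100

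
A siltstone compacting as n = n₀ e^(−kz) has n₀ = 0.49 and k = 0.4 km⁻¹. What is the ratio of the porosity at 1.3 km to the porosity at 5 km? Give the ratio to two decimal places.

4.39

n(z₁)/n(z₂) = e^(−k·z₁)/e^(−k·z₂) = e^{k(z₂−z₁)}
= exp(0.4 × 3.7) = exp(1.48) = 4.3929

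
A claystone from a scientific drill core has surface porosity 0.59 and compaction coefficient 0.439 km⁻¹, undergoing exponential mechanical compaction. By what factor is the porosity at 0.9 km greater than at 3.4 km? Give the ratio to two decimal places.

phi(z₁)/phi(z₂) = e^(−β·z₁)/e^(−β·z₂) = e^{β(z₂−z₁)}
= exp(0.439 × 2.5) = exp(1.097) = 2.9967

3.00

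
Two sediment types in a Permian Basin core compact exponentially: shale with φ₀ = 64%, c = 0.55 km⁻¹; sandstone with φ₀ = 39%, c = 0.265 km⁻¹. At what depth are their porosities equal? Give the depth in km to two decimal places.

Set φ₀ₐ e^(−cₐz) = φ₀ᵦ e^(−cᵦz) ⇒ ln(φ₀ₐ/φ₀ᵦ) = (cₐ − cᵦ)·z
z = ln(0.64/0.39) / (0.55 − 0.265) = 0.4953 / 0.285 = 1.738 km

1.74 km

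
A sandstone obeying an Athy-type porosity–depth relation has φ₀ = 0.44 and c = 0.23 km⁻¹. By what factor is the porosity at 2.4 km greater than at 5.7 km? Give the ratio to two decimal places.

φ(d₁)/φ(d₂) = e^(−c·d₁)/e^(−c·d₂) = e^{c(d₂−d₁)}
= exp(0.23 × 3.3) = exp(0.759) = 2.1361

2.14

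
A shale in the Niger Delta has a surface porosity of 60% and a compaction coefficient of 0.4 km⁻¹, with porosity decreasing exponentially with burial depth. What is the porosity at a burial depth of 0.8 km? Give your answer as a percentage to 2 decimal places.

n = n₀·exp(−k·Z) = 0.6 × exp(−0.4 × 0.8) = 0.6 × exp(−0.32)
  = 0.6 × 0.7261 = 0.4357

43.57%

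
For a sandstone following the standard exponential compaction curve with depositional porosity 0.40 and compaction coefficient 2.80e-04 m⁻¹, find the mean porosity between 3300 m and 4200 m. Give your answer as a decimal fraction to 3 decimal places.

0.140

Working in km (1 km = 1000 m; k in km⁻¹ = k in m⁻¹ × 1000):
⟨φ⟩ = (1/(d₂−d₁)) ∫ φ₀ e^(−kd) dd = φ₀·(e^(−k·d₁) − e^(−k·d₂)) / (k·(d₂−d₁))
e^(−0.28×3.3) = 0.3969; e^(−0.28×4.2) = 0.3085
⟨φ⟩ = 0.4 × (0.3969 − 0.3085) / (0.28 × 0.9) = 0.4 × 0.3509 = 0.1403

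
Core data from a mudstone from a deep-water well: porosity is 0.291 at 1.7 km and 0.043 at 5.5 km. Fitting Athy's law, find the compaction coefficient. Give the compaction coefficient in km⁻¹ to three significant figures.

0.503 km⁻¹

Athy: φ(d) = φ₀ e^(−kd) ⇒ φ₁/φ₂ = e^{k(d₂−d₁)} ⇒ k = ln(φ₁/φ₂)/(d₂−d₁)
k = ln(0.291/0.043) / (5.5 − 1.7) = ln(6.767) / 3.8 = 1.9121 / 3.8 = 0.5032 km⁻¹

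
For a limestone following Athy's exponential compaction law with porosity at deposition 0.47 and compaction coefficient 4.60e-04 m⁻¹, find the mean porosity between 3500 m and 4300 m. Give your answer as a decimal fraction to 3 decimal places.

Working in km (1 km = 1000 m; β in km⁻¹ = β in m⁻¹ × 1000):
⟨phi⟩ = (1/(z₂−z₁)) ∫ phi₀ e^(−βz) dz = phi₀·(e^(−β·z₁) − e^(−β·z₂)) / (β·(z₂−z₁))
e^(−0.46×3.5) = 0.1999; e^(−0.46×4.3) = 0.1383
⟨phi⟩ = 0.47 × (0.1999 − 0.1383) / (0.46 × 0.8) = 0.47 × 0.1672 = 0.0786

0.079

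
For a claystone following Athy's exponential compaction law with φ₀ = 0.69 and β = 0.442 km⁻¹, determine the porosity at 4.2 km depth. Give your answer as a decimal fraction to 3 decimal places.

0.108

φ = φ₀·exp(−β·d) = 0.69 × exp(−0.442 × 4.2) = 0.69 × exp(−1.856)
  = 0.69 × 0.1562 = 0.1078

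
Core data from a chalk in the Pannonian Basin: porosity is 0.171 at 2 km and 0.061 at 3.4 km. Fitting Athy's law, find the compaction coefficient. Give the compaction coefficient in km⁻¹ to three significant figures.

Athy: φ(z) = φ₀ e^(−kz) ⇒ φ₁/φ₂ = e^{k(z₂−z₁)} ⇒ k = ln(φ₁/φ₂)/(z₂−z₁)
k = ln(0.171/0.061) / (3.4 − 2) = ln(2.803) / 1.4 = 1.0308 / 1.4 = 0.7363 km⁻¹

0.736 km⁻¹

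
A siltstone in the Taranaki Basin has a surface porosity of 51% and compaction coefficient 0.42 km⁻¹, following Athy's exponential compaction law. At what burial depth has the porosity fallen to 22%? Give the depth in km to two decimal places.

2.00 km

Invert Athy's law: z = ln(φ₀/φ) / β
z = ln(0.51/0.22) / 0.42 = ln(2.318) / 0.42 = 0.8408 / 0.42 = 2.002 km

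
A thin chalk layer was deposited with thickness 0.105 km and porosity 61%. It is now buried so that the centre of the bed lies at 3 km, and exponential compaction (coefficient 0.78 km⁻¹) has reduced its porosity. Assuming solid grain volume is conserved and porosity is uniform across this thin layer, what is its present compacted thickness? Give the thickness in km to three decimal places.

Porosity at 3 km: n = 0.61·exp(−0.78×3) = 0.0588
Solid-volume conservation: h(1−n) = h₀(1−n₀) ⇒ h = h₀·(1−n₀)/(1−n)
h = 0.105 × (1 − 0.61)/(1 − 0.0588) = 0.105 × 0.4143 = 0.0435 km

0.044 km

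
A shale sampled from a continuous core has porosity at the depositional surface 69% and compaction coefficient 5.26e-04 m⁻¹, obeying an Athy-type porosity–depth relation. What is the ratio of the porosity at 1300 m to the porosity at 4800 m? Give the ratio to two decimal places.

Working in km (1 km = 1000 m; β in km⁻¹ = β in m⁻¹ × 1000):
φ(z₁)/φ(z₂) = e^(−β·z₁)/e^(−β·z₂) = e^{β(z₂−z₁)}
= exp(0.526 × 3.5) = exp(1.841) = 6.3028

6.30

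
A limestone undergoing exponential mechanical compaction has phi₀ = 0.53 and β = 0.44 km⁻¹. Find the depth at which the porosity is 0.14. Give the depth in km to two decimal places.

3.03 km

Invert Athy's law: Z = ln(phi₀/phi) / β
Z = ln(0.53/0.14) / 0.44 = ln(3.786) / 0.44 = 1.3312 / 0.44 = 3.026 km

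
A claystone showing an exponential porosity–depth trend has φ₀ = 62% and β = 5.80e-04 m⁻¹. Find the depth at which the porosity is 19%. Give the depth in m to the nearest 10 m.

Working in km (1 km = 1000 m; β in km⁻¹ = β in m⁻¹ × 1000):
Invert Athy's law: d = ln(φ₀/φ) / β
d = ln(0.62/0.19) / 0.58 = ln(3.263) / 0.58 = 1.1827 / 0.58 = 2.039 km

2040 m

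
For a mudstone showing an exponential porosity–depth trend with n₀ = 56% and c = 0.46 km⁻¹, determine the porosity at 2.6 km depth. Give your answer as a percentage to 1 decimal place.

16.9%

n = n₀·exp(−c·z) = 0.56 × exp(−0.46 × 2.6) = 0.56 × exp(−1.196)
  = 0.56 × 0.3024 = 0.1693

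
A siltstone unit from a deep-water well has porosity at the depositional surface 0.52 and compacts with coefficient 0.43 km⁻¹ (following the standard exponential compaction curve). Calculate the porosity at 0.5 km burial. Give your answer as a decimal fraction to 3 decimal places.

n = n₀·exp(−β·Z) = 0.52 × exp(−0.43 × 0.5) = 0.52 × exp(−0.215)
  = 0.52 × 0.8065 = 0.4194

0.419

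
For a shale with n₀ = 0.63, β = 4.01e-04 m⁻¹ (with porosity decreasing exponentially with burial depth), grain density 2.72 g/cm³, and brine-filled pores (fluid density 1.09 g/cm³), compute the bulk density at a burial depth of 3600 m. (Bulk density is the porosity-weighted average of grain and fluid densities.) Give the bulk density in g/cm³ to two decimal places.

2.48 g/cm³

Working in km (1 km = 1000 m; β in km⁻¹ = β in m⁻¹ × 1000):
Porosity at depth: n = 0.63·exp(−0.401×3.6) = 0.63×0.2361 = 0.1487
Bulk density: ρ_b = (1−n)ρ_g + n·ρ_f = 0.8513×2.72 + 0.1487×1.09
       = 2.315 + 0.162 = 2.478 g/cm³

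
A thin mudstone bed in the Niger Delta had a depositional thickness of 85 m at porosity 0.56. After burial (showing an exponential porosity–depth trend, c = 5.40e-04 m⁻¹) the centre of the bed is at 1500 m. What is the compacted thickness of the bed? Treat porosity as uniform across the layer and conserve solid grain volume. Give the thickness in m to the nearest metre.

50 m

Working in km (1 km = 1000 m; c in km⁻¹ = c in m⁻¹ × 1000):
Porosity at 1.5 km: φ = 0.56·exp(−0.54×1.5) = 0.2491
Solid-volume conservation: h(1−φ) = h₀(1−φ₀) ⇒ h = h₀·(1−φ₀)/(1−φ)
h = 0.085 × (1 − 0.56)/(1 − 0.2491) = 0.085 × 0.5860 = 0.0498 km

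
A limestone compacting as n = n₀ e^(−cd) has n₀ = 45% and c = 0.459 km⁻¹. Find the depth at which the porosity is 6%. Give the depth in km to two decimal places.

4.39 km

Invert Athy's law: d = ln(n₀/n) / c
d = ln(0.45/0.06) / 0.459 = ln(7.5) / 0.459 = 2.0149 / 0.459 = 4.390 km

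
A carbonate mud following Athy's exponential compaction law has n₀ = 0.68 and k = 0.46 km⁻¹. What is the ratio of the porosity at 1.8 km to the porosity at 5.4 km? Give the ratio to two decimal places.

5.24

n(d₁)/n(d₂) = e^(−k·d₁)/e^(−k·d₂) = e^{k(d₂−d₁)}
= exp(0.46 × 3.6) = exp(1.656) = 5.2383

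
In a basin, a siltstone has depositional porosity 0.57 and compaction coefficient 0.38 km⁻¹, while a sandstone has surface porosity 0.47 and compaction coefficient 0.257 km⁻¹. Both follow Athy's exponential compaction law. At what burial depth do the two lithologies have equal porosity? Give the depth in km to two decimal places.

1.57 km

Set φ₀ₐ e^(−βₐz) = φ₀ᵦ e^(−βᵦz) ⇒ ln(φ₀ₐ/φ₀ᵦ) = (βₐ − βᵦ)·z
z = ln(0.57/0.47) / (0.38 − 0.257) = 0.1929 / 0.123 = 1.568 km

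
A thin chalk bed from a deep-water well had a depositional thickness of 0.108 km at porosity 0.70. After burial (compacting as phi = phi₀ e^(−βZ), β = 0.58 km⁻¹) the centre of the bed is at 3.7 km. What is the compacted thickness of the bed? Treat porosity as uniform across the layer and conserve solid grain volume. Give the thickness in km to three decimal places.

0.035 km

Porosity at 3.7 km: phi = 0.7·exp(−0.58×3.7) = 0.0819
Solid-volume conservation: h(1−phi) = h₀(1−phi₀) ⇒ h = h₀·(1−phi₀)/(1−phi)
h = 0.108 × (1 − 0.7)/(1 − 0.0819) = 0.108 × 0.3267 = 0.0353 km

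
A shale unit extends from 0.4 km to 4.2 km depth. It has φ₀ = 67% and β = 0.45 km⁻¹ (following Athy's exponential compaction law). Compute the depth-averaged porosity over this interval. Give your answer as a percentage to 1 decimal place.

⟨φ⟩ = (1/(Z₂−Z₁)) ∫ φ₀ e^(−βZ) dZ = φ₀·(e^(−β·Z₁) − e^(−β·Z₂)) / (β·(Z₂−Z₁))
e^(−0.45×0.4) = 0.8353; e^(−0.45×4.2) = 0.1511
⟨φ⟩ = 0.67 × (0.8353 − 0.1511) / (0.45 × 3.8) = 0.67 × 0.4001 = 0.2681

26.8%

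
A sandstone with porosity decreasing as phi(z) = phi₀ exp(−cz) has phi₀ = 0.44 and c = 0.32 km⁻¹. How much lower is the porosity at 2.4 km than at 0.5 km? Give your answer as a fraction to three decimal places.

0.171

phi(0.5) = 0.44·e^(−0.32×0.5) = 0.3749
phi(2.4) = 0.44·e^(−0.32×2.4) = 0.2041
Δphi = 0.3749 − 0.2041 = 0.1708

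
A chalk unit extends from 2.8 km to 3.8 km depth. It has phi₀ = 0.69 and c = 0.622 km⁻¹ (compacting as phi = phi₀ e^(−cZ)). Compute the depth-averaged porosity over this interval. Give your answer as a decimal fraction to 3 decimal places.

0.090

⟨phi⟩ = (1/(Z₂−Z₁)) ∫ phi₀ e^(−cZ) dZ = phi₀·(e^(−c·Z₁) − e^(−c·Z₂)) / (c·(Z₂−Z₁))
e^(−0.622×2.8) = 0.1752; e^(−0.622×3.8) = 0.0941
⟨phi⟩ = 0.69 × (0.1752 − 0.0941) / (0.622 × 1) = 0.69 × 0.1305 = 0.0900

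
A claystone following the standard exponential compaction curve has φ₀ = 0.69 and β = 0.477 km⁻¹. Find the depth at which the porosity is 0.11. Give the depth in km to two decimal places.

3.85 km

Invert Athy's law: Z = ln(φ₀/φ) / β
Z = ln(0.69/0.11) / 0.477 = ln(6.273) / 0.477 = 1.8362 / 0.477 = 3.849 km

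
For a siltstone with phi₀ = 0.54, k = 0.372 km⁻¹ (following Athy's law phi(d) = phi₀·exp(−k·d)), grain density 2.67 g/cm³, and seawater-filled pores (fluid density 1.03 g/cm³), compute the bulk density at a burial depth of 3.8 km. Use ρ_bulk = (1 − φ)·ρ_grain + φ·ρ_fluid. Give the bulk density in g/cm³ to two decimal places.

2.45 g/cm³

Porosity at depth: phi = 0.54·exp(−0.372×3.8) = 0.54×0.2433 = 0.1314
Bulk density: ρ_b = (1−phi)ρ_g + phi·ρ_f = 0.8686×2.67 + 0.1314×1.03
       = 2.319 + 0.135 = 2.455 g/cm³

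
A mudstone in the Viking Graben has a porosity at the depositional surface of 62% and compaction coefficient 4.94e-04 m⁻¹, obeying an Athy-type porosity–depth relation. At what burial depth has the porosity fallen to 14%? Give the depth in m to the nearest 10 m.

3010 m

Working in km (1 km = 1000 m; k in km⁻¹ = k in m⁻¹ × 1000):
Invert Athy's law: Z = ln(φ₀/φ) / k
Z = ln(0.62/0.14) / 0.494 = ln(4.429) / 0.494 = 1.4881 / 0.494 = 3.012 km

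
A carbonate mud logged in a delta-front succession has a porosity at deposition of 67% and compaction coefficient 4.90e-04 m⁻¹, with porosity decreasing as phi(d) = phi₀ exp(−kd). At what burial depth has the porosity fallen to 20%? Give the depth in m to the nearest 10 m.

Working in km (1 km = 1000 m; k in km⁻¹ = k in m⁻¹ × 1000):
Invert Athy's law: d = ln(phi₀/phi) / k
d = ln(0.67/0.2) / 0.49 = ln(3.35) / 0.49 = 1.2090 / 0.49 = 2.467 km

2470 m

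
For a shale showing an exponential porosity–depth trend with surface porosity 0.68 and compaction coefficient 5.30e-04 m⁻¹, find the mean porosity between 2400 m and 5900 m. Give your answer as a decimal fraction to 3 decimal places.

0.087

Working in km (1 km = 1000 m; c in km⁻¹ = c in m⁻¹ × 1000):
⟨φ⟩ = (1/(d₂−d₁)) ∫ φ₀ e^(−cd) dd = φ₀·(e^(−c·d₁) − e^(−c·d₂)) / (c·(d₂−d₁))
e^(−0.53×2.4) = 0.2803; e^(−0.53×5.9) = 0.0438
⟨φ⟩ = 0.68 × (0.2803 − 0.0438) / (0.53 × 3.5) = 0.68 × 0.1275 = 0.0867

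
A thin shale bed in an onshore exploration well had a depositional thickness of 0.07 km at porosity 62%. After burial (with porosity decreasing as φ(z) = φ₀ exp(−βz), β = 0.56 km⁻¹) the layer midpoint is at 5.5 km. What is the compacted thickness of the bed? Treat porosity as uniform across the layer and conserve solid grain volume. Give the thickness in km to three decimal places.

Porosity at 5.5 km: φ = 0.62·exp(−0.56×5.5) = 0.0285
Solid-volume conservation: h(1−φ) = h₀(1−φ₀) ⇒ h = h₀·(1−φ₀)/(1−φ)
h = 0.07 × (1 − 0.62)/(1 − 0.0285) = 0.07 × 0.3911 = 0.0274 km

0.027 km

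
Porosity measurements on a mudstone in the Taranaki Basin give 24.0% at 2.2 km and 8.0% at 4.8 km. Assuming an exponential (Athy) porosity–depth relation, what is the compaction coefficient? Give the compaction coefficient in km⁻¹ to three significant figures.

Athy: phi(Z) = phi₀ e^(−kZ) ⇒ phi₁/phi₂ = e^{k(Z₂−Z₁)} ⇒ k = ln(phi₁/phi₂)/(Z₂−Z₁)
k = ln(0.24/0.08) / (4.8 − 2.2) = ln(3) / 2.6 = 1.0986 / 2.6 = 0.4225 km⁻¹

0.423 km⁻¹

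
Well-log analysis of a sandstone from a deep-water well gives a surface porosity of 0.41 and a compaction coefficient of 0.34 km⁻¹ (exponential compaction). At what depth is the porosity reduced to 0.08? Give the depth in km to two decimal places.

4.81 km

Invert Athy's law: Z = ln(n₀/n) / β
Z = ln(0.41/0.08) / 0.34 = ln(5.125) / 0.34 = 1.6341 / 0.34 = 4.806 km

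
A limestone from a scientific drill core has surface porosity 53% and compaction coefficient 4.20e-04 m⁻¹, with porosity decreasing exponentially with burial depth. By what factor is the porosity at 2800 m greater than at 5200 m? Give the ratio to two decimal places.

2.74

Working in km (1 km = 1000 m; β in km⁻¹ = β in m⁻¹ × 1000):
phi(z₁)/phi(z₂) = e^(−β·z₁)/e^(−β·z₂) = e^{β(z₂−z₁)}
= exp(0.42 × 2.4) = exp(1.008) = 2.7401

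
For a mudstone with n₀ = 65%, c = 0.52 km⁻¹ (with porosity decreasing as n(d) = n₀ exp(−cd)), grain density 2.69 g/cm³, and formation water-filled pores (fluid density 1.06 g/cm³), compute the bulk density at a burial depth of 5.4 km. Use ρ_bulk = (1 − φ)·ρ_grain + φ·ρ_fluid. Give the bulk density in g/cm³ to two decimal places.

2.63 g/cm³

Porosity at depth: n = 0.65·exp(−0.52×5.4) = 0.65×0.0603 = 0.0392
Bulk density: ρ_b = (1−n)ρ_g + n·ρ_f = 0.9608×2.69 + 0.0392×1.06
       = 2.585 + 0.042 = 2.626 g/cm³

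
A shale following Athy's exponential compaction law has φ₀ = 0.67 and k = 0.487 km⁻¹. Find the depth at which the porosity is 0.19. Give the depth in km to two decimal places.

Invert Athy's law: z = ln(φ₀/φ) / k
z = ln(0.67/0.19) / 0.487 = ln(3.526) / 0.487 = 1.2603 / 0.487 = 2.588 km

2.59 km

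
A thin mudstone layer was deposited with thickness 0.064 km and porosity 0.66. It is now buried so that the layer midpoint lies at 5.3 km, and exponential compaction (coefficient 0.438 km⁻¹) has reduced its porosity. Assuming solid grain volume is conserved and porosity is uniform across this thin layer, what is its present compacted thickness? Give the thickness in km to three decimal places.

Porosity at 5.3 km: φ = 0.66·exp(−0.438×5.3) = 0.0648
Solid-volume conservation: h(1−φ) = h₀(1−φ₀) ⇒ h = h₀·(1−φ₀)/(1−φ)
h = 0.064 × (1 − 0.66)/(1 − 0.0648) = 0.064 × 0.3635 = 0.0233 km

0.023 km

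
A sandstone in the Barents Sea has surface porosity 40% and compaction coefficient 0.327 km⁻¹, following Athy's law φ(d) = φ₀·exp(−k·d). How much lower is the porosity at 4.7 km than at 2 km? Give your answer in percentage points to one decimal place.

12.2 percentage points

φ(2) = 0.4·e^(−0.327×2) = 0.2080
φ(4.7) = 0.4·e^(−0.327×4.7) = 0.0860
Δφ = 0.2080 − 0.0860 = 0.1220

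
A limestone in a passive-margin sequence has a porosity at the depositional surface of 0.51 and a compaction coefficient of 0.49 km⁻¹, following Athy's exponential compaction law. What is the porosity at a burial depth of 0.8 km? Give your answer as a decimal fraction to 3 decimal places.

0.345

phi = phi₀·exp(−c·z) = 0.51 × exp(−0.49 × 0.8) = 0.51 × exp(−0.392)
  = 0.51 × 0.6757 = 0.3446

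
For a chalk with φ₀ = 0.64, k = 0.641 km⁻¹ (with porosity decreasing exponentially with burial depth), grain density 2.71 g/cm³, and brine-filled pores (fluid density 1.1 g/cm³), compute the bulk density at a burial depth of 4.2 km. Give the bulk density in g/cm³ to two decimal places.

Porosity at depth: φ = 0.64·exp(−0.641×4.2) = 0.64×0.0677 = 0.0433
Bulk density: ρ_b = (1−φ)ρ_g + φ·ρ_f = 0.9567×2.71 + 0.0433×1.1
       = 2.593 + 0.048 = 2.640 g/cm³

2.64 g/cm³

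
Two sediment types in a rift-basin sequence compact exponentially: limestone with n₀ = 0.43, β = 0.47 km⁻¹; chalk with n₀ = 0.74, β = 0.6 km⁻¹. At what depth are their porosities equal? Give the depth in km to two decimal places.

Set n₀ₐ e^(−βₐd) = n₀ᵦ e^(−βᵦd) ⇒ ln(n₀ₐ/n₀ᵦ) = (βₐ − βᵦ)·d
d = ln(0.43/0.74) / (0.47 − 0.6) = -0.5429 / -0.13 = 4.176 km

4.18 km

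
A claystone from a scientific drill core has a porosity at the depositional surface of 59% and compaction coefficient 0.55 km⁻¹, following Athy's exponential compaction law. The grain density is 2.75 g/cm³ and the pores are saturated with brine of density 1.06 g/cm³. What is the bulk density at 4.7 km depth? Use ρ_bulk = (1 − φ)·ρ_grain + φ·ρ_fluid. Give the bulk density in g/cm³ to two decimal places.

Porosity at depth: φ = 0.59·exp(−0.55×4.7) = 0.59×0.0754 = 0.0445
Bulk density: ρ_b = (1−φ)ρ_g + φ·ρ_f = 0.9555×2.75 + 0.0445×1.06
       = 2.628 + 0.047 = 2.675 g/cm³

2.67 g/cm³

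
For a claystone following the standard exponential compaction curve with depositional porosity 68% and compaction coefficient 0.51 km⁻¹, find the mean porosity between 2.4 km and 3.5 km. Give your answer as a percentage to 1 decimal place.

15.3%

⟨n⟩ = (1/(d₂−d₁)) ∫ n₀ e^(−βd) dd = n₀·(e^(−β·d₁) − e^(−β·d₂)) / (β·(d₂−d₁))
e^(−0.51×2.4) = 0.2941; e^(−0.51×3.5) = 0.1678
⟨n⟩ = 0.68 × (0.2941 − 0.1678) / (0.51 × 1.1) = 0.68 × 0.2251 = 0.1530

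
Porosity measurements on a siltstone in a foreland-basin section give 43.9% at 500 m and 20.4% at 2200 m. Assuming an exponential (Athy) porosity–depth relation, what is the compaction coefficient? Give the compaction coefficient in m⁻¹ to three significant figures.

Working in km (1 km = 1000 m; k in km⁻¹ = k in m⁻¹ × 1000):
Athy: φ(d) = φ₀ e^(−kd) ⇒ φ₁/φ₂ = e^{k(d₂−d₁)} ⇒ k = ln(φ₁/φ₂)/(d₂−d₁)
k = ln(0.439/0.204) / (2.2 − 0.5) = ln(2.152) / 1.7 = 0.7664 / 1.7 = 0.4508 km⁻¹

0.000451 m⁻¹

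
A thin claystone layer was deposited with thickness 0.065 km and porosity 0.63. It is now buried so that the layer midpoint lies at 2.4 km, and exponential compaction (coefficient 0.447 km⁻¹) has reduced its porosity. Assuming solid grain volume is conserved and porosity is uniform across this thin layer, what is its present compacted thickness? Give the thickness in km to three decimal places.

0.031 km

Porosity at 2.4 km: n = 0.63·exp(−0.447×2.4) = 0.2155
Solid-volume conservation: h(1−n) = h₀(1−n₀) ⇒ h = h₀·(1−n₀)/(1−n)
h = 0.065 × (1 − 0.63)/(1 − 0.2155) = 0.065 × 0.4716 = 0.0307 km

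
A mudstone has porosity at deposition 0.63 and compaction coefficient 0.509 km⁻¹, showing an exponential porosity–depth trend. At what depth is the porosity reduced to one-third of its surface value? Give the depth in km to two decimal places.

φ/φ₀ = 1/3 ⇒ exp(−c·d) = 1/3 ⇒ d = ln(3) / c
d = 1.0986 / 0.509 = 2.158 km

2.16 km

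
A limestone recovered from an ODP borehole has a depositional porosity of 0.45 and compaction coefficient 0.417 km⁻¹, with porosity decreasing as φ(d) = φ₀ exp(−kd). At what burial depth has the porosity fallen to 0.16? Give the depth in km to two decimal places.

2.48 km

Invert Athy's law: d = ln(φ₀/φ) / k
d = ln(0.45/0.16) / 0.417 = ln(2.812) / 0.417 = 1.0341 / 0.417 = 2.480 km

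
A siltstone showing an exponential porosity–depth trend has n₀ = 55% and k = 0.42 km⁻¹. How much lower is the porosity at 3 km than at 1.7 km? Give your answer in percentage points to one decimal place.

n(1.7) = 0.55·e^(−0.42×1.7) = 0.2693
n(3) = 0.55·e^(−0.42×3) = 0.1560
Δn = 0.2693 − 0.1560 = 0.1133

11.3 percentage points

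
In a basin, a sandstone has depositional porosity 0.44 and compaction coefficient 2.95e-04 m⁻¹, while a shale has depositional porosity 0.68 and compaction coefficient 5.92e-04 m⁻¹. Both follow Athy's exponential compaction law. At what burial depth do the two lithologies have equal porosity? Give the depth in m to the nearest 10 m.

Working in km (1 km = 1000 m; β in km⁻¹ = β in m⁻¹ × 1000):
Set phi₀ₐ e^(−βₐz) = phi₀ᵦ e^(−βᵦz) ⇒ ln(phi₀ₐ/phi₀ᵦ) = (βₐ − βᵦ)·z
z = ln(0.44/0.68) / (0.295 − 0.592) = -0.4353 / -0.297 = 1.466 km

1470 m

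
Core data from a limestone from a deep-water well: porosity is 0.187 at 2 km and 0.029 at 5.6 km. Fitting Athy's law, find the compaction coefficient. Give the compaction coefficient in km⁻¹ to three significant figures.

Athy: n(d) = n₀ e^(−kd) ⇒ n₁/n₂ = e^{k(d₂−d₁)} ⇒ k = ln(n₁/n₂)/(d₂−d₁)
k = ln(0.187/0.029) / (5.6 − 2) = ln(6.448) / 3.6 = 1.8638 / 3.6 = 0.5177 km⁻¹

0.518 km⁻¹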